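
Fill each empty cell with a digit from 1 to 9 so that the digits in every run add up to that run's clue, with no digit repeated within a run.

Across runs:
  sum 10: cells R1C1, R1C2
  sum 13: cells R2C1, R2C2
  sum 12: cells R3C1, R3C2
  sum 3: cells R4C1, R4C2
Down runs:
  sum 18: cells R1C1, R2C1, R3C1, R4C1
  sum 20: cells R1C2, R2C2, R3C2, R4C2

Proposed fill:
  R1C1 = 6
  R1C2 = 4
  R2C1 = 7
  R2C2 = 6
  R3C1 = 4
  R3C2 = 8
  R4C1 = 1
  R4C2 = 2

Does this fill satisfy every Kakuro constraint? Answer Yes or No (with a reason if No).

Across: 6+4=10; 7+6=13; 4+8=12; 1+2=3. Down: 6+7+4+1=18; 4+6+8+2=20. No digit repeats within any run.

Yes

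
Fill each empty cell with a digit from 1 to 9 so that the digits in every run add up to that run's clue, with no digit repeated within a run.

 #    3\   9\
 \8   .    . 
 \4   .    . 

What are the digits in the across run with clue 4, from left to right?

1 3

4 in 2 cells must be {1,3}; 3 in 2 cells must be {1,2}.
The 4 across and the 3 down share only 1, so R2C1 = 1.
R2C2 = 4 − 1 = 3 completes the 4 across.
R1C1 = 3 − 1 = 2 completes the 3 down.
R1C2 = 8 − 2 = 6 completes the 8 across.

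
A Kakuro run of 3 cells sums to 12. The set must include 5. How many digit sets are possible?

3 distinct digits from 1–9 sum between 6 and 24.
Keeping only sets containing 5.
Enumerating: {1,5,6}, {3,4,5}.

2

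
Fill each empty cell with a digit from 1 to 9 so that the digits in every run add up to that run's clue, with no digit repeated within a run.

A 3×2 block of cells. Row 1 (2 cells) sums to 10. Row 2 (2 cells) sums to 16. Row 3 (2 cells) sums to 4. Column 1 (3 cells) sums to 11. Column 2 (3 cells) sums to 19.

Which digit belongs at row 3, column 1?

1

16 in 2 cells must be {7,9}; 4 in 2 cells must be {1,3}.
The 16 across and the 11 down share only 7, so (2,1) = 7.
(2,2) = 16 − 7 = 9 completes the 16 across.
Given what's placed, (3,2) must be 3 to fit the 4 across and 19 down.
(1,2) = 19 − 12 = 7 completes the 19 down.
(3,1) = 4 − 3 = 1 completes the 4 across.
(1,1) = 10 − 7 = 3 completes the 10 across.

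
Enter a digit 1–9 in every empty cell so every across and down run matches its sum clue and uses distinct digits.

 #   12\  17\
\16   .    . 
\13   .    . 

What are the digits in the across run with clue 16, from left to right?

16 in 2 cells must be {7,9}; 17 in 2 cells must be {8,9}.
The 16 across and the 17 down share only 9, so R1C2 = 9.
R2C2 = 17 − 9 = 8 completes the 17 down.
R1C1 = 16 − 9 = 7 completes the 16 across.
R2C1 = 13 − 8 = 5 completes the 13 across.

7, 9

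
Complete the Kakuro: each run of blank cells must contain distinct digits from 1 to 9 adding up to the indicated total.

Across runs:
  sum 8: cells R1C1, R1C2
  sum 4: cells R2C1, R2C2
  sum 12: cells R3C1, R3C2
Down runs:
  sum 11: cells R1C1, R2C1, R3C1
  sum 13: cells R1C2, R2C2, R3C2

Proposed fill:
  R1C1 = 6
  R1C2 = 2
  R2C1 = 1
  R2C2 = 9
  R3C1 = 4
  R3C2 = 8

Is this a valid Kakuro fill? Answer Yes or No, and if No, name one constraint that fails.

No — the down run R1C2–R3C2 sums to 19, not 13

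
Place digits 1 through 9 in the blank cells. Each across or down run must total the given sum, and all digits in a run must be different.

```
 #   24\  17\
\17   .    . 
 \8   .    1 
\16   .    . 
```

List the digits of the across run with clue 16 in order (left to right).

9 7

17 in 2 cells must be {8,9}; 16 in 2 cells must be {7,9}; 24 in 3 cells must be {7,8,9}.
R1C2 = 9: the only remaining digit allowed by both the 17 across and the 17 down.
R2C1 = 8 − 1 = 7 completes the 8 across.
R3C1 = 9: the only remaining digit allowed by both the 16 across and the 24 down.
R3C2 = 16 − 9 = 7 completes the 16 across.
R1C1 = 17 − 9 = 8 completes the 17 across.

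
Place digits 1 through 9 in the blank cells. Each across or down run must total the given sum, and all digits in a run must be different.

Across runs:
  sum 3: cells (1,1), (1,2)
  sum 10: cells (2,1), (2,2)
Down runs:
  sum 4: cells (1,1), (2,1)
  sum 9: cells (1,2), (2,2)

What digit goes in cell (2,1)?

3

3 in 2 cells must be {1,2}; 4 in 2 cells must be {1,3}.
The 3 across and the 4 down share only 1, so (1,1) = 1.
(1,2) = 3 − 1 = 2 completes the 3 across.
(2,1) = 4 − 1 = 3 completes the 4 down.
(2,2) = 10 − 3 = 7 completes the 10 across.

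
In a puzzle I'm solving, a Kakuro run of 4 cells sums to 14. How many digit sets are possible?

4 distinct digits from 1–9 sum between 10 and 30.
Enumerating: {1,2,3,8}, {1,2,4,7}, {1,2,5,6}, {1,3,4,6}, {2,3,4,5}.

5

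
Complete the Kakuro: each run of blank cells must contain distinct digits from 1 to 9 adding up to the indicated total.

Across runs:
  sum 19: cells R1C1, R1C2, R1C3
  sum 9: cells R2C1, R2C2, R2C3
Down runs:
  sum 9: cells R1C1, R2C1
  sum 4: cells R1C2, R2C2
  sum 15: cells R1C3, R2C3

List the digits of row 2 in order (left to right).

2 1 6

4 in 2 cells must be {1,3}.
The 19 across and the 4 down share only 3, so R1C2 = 3.
R2C2 = 4 − 3 = 1 completes the 4 down.
Given what's placed, R2C3 must be 6 to fit the 9 across and 15 down.
R1C1 = 7: the only remaining digit allowed by both the 19 across and the 9 down.
R1C3 = 19 − 10 = 9 completes the 19 across.
R2C1 = 9 − 7 = 2 completes the 9 across.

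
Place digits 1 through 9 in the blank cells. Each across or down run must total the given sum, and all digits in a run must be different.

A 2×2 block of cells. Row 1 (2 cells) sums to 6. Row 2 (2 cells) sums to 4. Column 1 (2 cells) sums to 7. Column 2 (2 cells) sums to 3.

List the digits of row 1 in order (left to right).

4 in 2 cells must be {1,3}; 3 in 2 cells must be {1,2}.
The 4 across and the 3 down share only 1, so (2,2) = 1.
(1,2) = 3 − 1 = 2 completes the 3 down.
(2,1) = 4 − 1 = 3 completes the 4 across.
(1,1) = 6 − 2 = 4 completes the 6 across.

4 2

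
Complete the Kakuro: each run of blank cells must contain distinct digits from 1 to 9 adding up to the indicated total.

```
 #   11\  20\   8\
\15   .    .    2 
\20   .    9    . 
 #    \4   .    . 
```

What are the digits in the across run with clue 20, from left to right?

4 in 2 cells must be {1,3}.
Given what's placed, R2C3 must be 5 to fit the 20 across and 8 down.
R3C2 = 3: the only remaining digit allowed by both the 4 across and the 20 down.
R3C3 = 4 − 3 = 1 completes the 4 across.
R1C2 = 20 − 12 = 8 completes the 20 down.
R2C1 = 20 − 14 = 6 completes the 20 across.
R1C1 = 15 − 10 = 5 completes the 15 across.

6, 9, 5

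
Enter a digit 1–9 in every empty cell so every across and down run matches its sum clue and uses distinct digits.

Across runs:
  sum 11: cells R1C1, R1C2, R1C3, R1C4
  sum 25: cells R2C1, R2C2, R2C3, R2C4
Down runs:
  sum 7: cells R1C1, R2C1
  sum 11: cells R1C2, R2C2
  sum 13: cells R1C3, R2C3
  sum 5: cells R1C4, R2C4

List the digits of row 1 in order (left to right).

11 in 4 cells must be {1,2,3,5}.
Only 5 fits R1C3 under both its across sum 11 and down sum 13.
R2C3 = 13 − 5 = 8 completes the 13 down.
Nothing is forced directly, so branch on R1C2, whose candidates are 2 or 3. If R1C2 = 3: then R2C2 would have to be in {1,2,3,4,5,6,7,9} for the 25 across but in {8} for the 11 down — contradiction. So R1C2 = 2.
R2C2 = 11 − 2 = 9 completes the 11 down.
No cell is forced outright now. R1C1 can only be 1 or 3 (the digits allowed by both its 11 across and its 7 down). If R1C1 = 3: that forces R1C4 = 1, after which R2C1 would have to be in {1,2,3,5,6,7} for the 25 across but in {4} for the 7 down — contradiction. So R1C1 = 1.
R1C4 = 11 − 8 = 3 completes the 11 across.

1, 2, 5, 3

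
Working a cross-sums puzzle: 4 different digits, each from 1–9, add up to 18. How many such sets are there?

11

4 distinct digits from 1–9 sum between 10 and 30.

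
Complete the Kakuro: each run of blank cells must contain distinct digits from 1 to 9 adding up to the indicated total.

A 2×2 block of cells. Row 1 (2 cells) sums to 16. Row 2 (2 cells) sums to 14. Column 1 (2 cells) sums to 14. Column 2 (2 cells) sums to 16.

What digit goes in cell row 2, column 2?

9

16 in 2 cells must be {7,9}.
The 16 across and the 14 down share only 9, so (1,1) = 9.
(1,2) = 16 − 9 = 7 completes the 16 across.
(2,1) = 14 − 9 = 5 completes the 14 down.
(2,2) = 14 − 5 = 9 completes the 14 across.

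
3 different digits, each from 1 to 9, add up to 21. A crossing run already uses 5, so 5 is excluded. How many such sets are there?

3 distinct digits from 1–9 sum between 6 and 24.
Dropping sets that contain 5.
Enumerating: {4,8,9}, {6,7,8}.

2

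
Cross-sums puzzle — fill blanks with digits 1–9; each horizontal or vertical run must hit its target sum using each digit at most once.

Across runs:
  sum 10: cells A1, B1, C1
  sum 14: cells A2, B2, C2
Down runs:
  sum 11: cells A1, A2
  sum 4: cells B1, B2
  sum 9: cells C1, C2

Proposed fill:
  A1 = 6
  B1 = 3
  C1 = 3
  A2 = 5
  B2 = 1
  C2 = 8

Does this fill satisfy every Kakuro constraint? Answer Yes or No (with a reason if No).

No — the down run C1–C2 sums to 11, not 9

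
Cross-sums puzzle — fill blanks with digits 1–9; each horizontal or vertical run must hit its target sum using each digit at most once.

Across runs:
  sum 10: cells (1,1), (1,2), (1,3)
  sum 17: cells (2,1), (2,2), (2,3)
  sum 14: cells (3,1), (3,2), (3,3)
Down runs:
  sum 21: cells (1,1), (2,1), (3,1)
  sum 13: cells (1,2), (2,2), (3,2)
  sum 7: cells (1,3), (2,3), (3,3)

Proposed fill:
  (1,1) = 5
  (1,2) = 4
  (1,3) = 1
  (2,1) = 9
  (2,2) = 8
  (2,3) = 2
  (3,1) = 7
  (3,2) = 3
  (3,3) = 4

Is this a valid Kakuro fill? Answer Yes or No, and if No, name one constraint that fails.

No — the down run (1,2)–(3,2) sums to 15, not 13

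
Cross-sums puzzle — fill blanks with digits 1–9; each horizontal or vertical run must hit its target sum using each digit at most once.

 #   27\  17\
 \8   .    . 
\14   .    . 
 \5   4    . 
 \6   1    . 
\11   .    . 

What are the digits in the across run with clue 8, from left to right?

5 3

R3C2 = 5 − 4 = 1 completes the 5 across.
R4C2 = 6 − 1 = 5 completes the 6 across.
Given what's placed, R2C2 must be 6 to fit the 14 across and 17 down.
R2C1 = 14 − 6 = 8 completes the 14 across.
Given what's placed, R1C1 must be 5 to fit the 8 across and 27 down.
R1C2 = 8 − 5 = 3 completes the 8 across.
R5C1 = 27 − 18 = 9 completes the 27 down.
R5C2 = 11 − 9 = 2 completes the 11 across.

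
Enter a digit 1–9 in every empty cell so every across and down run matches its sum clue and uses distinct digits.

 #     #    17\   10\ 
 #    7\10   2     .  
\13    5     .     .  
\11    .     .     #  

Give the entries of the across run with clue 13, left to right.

5 6 2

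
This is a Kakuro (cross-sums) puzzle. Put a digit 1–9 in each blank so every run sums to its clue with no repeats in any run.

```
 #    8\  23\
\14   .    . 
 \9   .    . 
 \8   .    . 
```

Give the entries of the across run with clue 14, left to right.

5 9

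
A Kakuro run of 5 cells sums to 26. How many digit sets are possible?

11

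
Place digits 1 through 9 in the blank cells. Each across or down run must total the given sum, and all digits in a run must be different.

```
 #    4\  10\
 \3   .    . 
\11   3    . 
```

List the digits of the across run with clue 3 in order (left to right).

3 in 2 cells must be {1,2}; 4 in 2 cells must be {1,3}.
R1C1 = 4 − 3 = 1 completes the 4 down.
R1C2 = 3 − 1 = 2 completes the 3 across.
R2C2 = 11 − 3 = 8 completes the 11 across.

1, 2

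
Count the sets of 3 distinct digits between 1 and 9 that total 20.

3 distinct digits from 1–9 sum between 6 and 24.
Enumerating: {3,8,9}, {4,7,9}, {5,6,9}, {5,7,8}.

4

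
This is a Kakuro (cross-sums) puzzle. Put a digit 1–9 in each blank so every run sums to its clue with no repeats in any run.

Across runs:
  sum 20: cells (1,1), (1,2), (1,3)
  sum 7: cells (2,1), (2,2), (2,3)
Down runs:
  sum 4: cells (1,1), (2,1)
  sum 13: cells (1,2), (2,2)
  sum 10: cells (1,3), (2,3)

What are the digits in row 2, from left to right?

7 in 3 cells must be {1,2,4}; 4 in 2 cells must be {1,3}.
The 20 across and the 4 down share only 3, so (1,1) = 3.
(2,1) = 4 − 3 = 1 completes the 4 down.
Given what's placed, (2,2) must be 4 to fit the 7 across and 13 down.
(2,3) = 7 − 5 = 2 completes the 7 across.
(1,2) = 13 − 4 = 9 completes the 13 down.
(1,3) = 20 − 12 = 8 completes the 20 across.

1 4 2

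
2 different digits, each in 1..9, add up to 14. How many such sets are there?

2

2 distinct digits from 1–9 sum between 3 and 17.
Enumerating: {5,9}, {6,8}.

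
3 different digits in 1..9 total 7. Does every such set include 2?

The only way to make 7 from 3 distinct digits is {1,2,4}, which contains 2.

Yes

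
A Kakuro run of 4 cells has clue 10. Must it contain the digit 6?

The only way to make 10 from 4 distinct digits is {1,2,3,4}, which does not contain 6.

No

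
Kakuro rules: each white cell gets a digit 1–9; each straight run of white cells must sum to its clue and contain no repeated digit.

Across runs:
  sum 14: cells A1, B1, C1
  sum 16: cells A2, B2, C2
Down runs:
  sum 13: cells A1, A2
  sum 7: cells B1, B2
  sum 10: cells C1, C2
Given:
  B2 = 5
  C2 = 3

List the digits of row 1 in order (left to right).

5, 2, 7

B1 = 7 − 5 = 2 completes the 7 down.
C1 = 10 − 3 = 7 completes the 10 down.
A2 = 16 − 8 = 8 completes the 16 across.
A1 = 14 − 9 = 5 completes the 14 across.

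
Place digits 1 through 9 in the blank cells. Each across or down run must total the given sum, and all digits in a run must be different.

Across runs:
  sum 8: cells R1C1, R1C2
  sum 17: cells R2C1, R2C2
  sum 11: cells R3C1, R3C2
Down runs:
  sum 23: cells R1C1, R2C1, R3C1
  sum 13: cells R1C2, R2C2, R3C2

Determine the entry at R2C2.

17 in 2 cells must be {8,9}; 23 in 3 cells must be {6,8,9}.
The 8 across and the 23 down share only 6, so R1C1 = 6.
R1C2 = 8 − 6 = 2 completes the 8 across.
Given what's placed, R2C2 must be 8 to fit the 17 across and 13 down.
R3C2 = 13 − 10 = 3 completes the 13 down.
R2C1 = 17 − 8 = 9 completes the 17 across.
R3C1 = 11 − 3 = 8 completes the 11 across.

8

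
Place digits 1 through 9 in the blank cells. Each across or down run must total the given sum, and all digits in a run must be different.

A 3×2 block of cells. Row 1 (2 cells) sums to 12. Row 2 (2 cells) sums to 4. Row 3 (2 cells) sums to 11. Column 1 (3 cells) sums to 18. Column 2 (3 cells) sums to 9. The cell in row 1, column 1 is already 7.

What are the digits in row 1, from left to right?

4 in 2 cells must be {1,3}.
(1,2) = 12 − 7 = 5 completes the 12 across.
Given what's placed, (2,1) must be 3 to fit the 4 across and 18 down.
(2,2) = 4 − 3 = 1 completes the 4 across.
(3,1) = 18 − 10 = 8 completes the 18 down.
(3,2) = 11 − 8 = 3 completes the 11 across.

7, 5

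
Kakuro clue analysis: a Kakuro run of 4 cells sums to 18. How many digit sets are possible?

11

4 distinct digits from 1–9 sum between 10 and 30.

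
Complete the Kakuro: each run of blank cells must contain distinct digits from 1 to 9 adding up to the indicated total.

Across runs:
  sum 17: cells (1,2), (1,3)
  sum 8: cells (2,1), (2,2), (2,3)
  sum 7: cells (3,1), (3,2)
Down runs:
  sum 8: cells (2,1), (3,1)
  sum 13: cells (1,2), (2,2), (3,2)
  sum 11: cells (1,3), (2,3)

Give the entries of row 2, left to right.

5 1 2

17 in 2 cells must be {8,9}.
Nothing is forced directly, so branch on (1,2), whose candidates are 8 or 9. If (1,2) = 9: that forces (1,3) = 8, (2,3) = 3, (2,1) = 1, after which (2,2) would have to be in {4} for the 8 across but in {1,3} for the 13 down — contradiction. So (1,2) = 8.
(1,3) = 17 − 8 = 9 completes the 17 across.
(2,3) = 11 − 9 = 2 completes the 11 down.
(2,2) = 1: the only remaining digit allowed by both the 8 across and the 13 down.
(3,2) = 13 − 9 = 4 completes the 13 down.
(2,1) = 8 − 3 = 5 completes the 8 across.
(3,1) = 7 − 4 = 3 completes the 7 across.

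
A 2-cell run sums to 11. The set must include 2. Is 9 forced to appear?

Yes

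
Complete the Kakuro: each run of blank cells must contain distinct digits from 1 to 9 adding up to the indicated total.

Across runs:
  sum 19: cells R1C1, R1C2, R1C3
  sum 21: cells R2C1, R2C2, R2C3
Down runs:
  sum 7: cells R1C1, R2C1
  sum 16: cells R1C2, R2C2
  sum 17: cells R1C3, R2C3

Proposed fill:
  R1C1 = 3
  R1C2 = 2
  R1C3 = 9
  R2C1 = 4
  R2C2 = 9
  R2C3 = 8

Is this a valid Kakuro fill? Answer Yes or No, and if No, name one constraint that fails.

No — the across run R1C1–R1C3 sums to 14, not 19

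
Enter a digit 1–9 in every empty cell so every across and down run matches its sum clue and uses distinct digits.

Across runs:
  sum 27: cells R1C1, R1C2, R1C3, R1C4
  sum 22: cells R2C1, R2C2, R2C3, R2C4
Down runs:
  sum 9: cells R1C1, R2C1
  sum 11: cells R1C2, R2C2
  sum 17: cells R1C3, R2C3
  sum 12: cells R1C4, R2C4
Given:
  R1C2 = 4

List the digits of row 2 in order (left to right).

17 in 2 cells must be {8,9}.
R2C2 = 11 − 4 = 7 completes the 11 down.
Nothing is forced directly, so branch on R1C1, whose candidates are 6 or 8. If R1C1 = 8: that forces R1C3 = 9, after which R1C4 would have to be in {6} for the 27 across but in {3,4,5,7,8,9} for the 12 down — contradiction. So R1C1 = 6.
R2C1 = 9 − 6 = 3 completes the 9 down.
R2C3 = 8: the only remaining digit allowed by both the 22 across and the 17 down.
R2C4 = 22 − 18 = 4 completes the 22 across.
R1C3 = 17 − 8 = 9 completes the 17 down.
R1C4 = 27 − 19 = 8 completes the 27 across.

3 7 8 4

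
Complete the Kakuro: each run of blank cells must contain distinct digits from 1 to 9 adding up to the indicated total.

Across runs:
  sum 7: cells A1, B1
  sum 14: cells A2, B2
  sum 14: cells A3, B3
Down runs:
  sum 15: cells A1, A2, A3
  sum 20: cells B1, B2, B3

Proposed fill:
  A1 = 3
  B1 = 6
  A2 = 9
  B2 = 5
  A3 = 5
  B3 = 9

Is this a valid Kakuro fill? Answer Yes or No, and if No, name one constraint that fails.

No — the across run A1–B1 sums to 9, not 7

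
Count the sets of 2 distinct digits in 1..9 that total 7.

3

2 distinct digits from 1–9 sum between 3 and 17.
Enumerating: {1,6}, {2,5}, {3,4}.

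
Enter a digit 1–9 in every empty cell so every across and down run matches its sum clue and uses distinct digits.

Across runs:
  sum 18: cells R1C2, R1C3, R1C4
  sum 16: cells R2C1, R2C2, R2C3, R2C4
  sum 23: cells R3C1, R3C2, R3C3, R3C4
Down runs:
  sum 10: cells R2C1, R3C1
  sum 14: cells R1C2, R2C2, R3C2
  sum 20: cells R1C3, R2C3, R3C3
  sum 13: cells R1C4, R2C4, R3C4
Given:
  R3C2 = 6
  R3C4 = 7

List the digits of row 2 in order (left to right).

8 1 3 4

Nothing is forced directly, so branch on R3C3, whose candidates are 8 or 9. If R3C3 = 9: that forces R3C1 = 1, R2C1 = 9, R2C2 = 1, R2C3 = 4, R2C4 = 2 (and 1 more), after which R1C3 would have to be in {2,3,5,6,8,9} for the 18 across but in {7} for the 20 down — contradiction. So R3C3 = 8.
R3C1 = 23 − 21 = 2 completes the 23 across.
R2C1 = 10 − 2 = 8 completes the 10 down.
Nothing is forced directly, so branch on R2C3, whose candidates are 3 or 5. If R2C3 = 5: that forces R1C3 = 7, R2C2 = 1, R2C4 = 2, after which R1C2 would have to be in {2,3,5,6,8,9} for the 18 across but in {7} for the 14 down — contradiction. So R2C3 = 3.
R1C3 = 20 − 11 = 9 completes the 20 down.
R2C2 = 1: the only remaining digit allowed by both the 16 across and the 14 down.
R2C4 = 16 − 12 = 4 completes the 16 across.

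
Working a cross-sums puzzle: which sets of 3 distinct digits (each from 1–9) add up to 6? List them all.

{1,2,3}

3 distinct digits from 1–9 sum between 6 and 24.
Only one set works: {1,2,3}.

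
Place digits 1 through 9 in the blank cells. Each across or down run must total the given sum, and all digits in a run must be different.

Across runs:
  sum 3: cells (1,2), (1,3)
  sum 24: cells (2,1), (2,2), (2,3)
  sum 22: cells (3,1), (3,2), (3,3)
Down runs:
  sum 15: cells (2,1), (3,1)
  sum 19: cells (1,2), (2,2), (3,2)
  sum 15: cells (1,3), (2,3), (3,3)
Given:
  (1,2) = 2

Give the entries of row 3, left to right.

8, 9, 5

3 in 2 cells must be {1,2}; 24 in 3 cells must be {7,8,9}.
(1,3) = 3 − 2 = 1 completes the 3 across.
No cell is forced outright now. (2,2) can only be 8 or 9 (the digits allowed by both its 24 across and its 19 down). If (2,2) = 9: that forces (2,3) = 8, (3,2) = 8, after which (3,3) would have to be in {5,9} for the 22 across but in {6} for the 15 down — contradiction. So (2,2) = 8.
(2,3) = 9: the only remaining digit allowed by both the 24 across and the 15 down.
(3,2) = 19 − 10 = 9 completes the 19 down.
(3,3) = 15 − 10 = 5 completes the 15 down.
(2,1) = 24 − 17 = 7 completes the 24 across.
(3,1) = 22 − 14 = 8 completes the 22 across.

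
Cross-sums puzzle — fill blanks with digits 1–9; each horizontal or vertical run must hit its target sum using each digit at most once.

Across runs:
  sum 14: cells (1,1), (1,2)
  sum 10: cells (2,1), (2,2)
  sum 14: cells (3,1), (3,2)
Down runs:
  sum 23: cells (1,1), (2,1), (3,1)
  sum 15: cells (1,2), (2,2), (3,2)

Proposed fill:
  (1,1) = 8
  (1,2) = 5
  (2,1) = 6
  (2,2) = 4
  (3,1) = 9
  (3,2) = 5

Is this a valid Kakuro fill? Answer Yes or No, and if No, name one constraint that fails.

No — the down run (1,2)–(3,2) sums to 14, not 15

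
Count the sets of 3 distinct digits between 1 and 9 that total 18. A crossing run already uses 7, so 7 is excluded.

4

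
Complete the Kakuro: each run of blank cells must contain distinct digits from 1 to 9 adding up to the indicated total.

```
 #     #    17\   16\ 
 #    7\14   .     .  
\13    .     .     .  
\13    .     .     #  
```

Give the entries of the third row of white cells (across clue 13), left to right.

16 in 2 cells must be {7,9}.
The 14 across and the 16 down share only 9, so R1C3 = 9.
R2C3 = 16 − 9 = 7 completes the 16 down.
R1C2 = 14 − 9 = 5 completes the 14 across.
R2C2 = 4: the only remaining digit allowed by both the 13 across and the 17 down.
R3C2 = 17 − 9 = 8 completes the 17 down.
R2C1 = 13 − 11 = 2 completes the 13 across.
R3C1 = 13 − 8 = 5 completes the 13 across.

5, 8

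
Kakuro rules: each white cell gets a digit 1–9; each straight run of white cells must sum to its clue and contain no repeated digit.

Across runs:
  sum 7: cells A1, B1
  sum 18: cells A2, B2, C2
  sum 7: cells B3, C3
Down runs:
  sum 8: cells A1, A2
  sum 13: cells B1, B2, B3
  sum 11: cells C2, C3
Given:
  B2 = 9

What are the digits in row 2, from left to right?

2 9 7

No cell is forced outright now. B1 can only be 1 or 3 (the digits allowed by both its 7 across and its 13 down). If B1 = 3: then A1 would have to be in {4} for the 7 across but in {1,2,3,5,6,7} for the 8 down — contradiction. So B1 = 1.
A1 = 7 − 1 = 6 completes the 7 across.
A2 = 8 − 6 = 2 completes the 8 down.
C2 = 18 − 11 = 7 completes the 18 across.
B3 = 13 − 10 = 3 completes the 13 down.
C3 = 7 − 3 = 4 completes the 7 across.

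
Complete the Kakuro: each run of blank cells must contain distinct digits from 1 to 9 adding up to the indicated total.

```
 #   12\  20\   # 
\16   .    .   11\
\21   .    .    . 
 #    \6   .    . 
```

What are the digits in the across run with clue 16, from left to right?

7 9

16 in 2 cells must be {7,9}.
Nothing is forced directly, so branch on R3C2, whose candidates are 4 or 5. If R3C2 = 5: then R3C3 would have to be in {1} for the 6 across but in {2,3,4,5,6,7,8,9} for the 11 down — contradiction. So R3C2 = 4.
R3C3 = 6 − 4 = 2 completes the 6 across.
R2C3 = 11 − 2 = 9 completes the 11 down.
R2C2 = 7: the only remaining digit allowed by both the 21 across and the 20 down.
R1C2 = 20 − 11 = 9 completes the 20 down.
R2C1 = 21 − 16 = 5 completes the 21 across.
R1C1 = 16 − 9 = 7 completes the 16 across.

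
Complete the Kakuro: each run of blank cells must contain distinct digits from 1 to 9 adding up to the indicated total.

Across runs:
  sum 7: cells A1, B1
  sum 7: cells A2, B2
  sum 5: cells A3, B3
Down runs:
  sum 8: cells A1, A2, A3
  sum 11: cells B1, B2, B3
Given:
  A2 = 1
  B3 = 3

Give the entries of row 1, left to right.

B2 = 7 − 1 = 6 completes the 7 across.
A3 = 5 − 3 = 2 completes the 5 across.
A1 = 8 − 3 = 5 completes the 8 down.
B1 = 7 − 5 = 2 completes the 7 across.

5 2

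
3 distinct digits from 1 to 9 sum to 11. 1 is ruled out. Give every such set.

3 distinct digits from 1–9 sum between 6 and 24.
Dropping sets that contain 1.

{2,3,6}; {2,4,5}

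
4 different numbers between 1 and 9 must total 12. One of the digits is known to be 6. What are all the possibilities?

4 distinct digits from 1–9 sum between 10 and 30.
Keeping only sets containing 6.
Only one set works: {1,2,3,6}.

{1,2,3,6}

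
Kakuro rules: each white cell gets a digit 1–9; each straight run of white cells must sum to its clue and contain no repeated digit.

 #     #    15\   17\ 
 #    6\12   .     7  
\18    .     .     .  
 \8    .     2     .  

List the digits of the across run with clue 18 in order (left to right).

1 8 9

R1C2 = 12 − 7 = 5 completes the 12 across.
R2C2 = 15 − 7 = 8 completes the 15 down.
Given what's placed, R3C3 must be 1 to fit the 8 across and 17 down.
R2C3 = 17 − 8 = 9 completes the 17 down.
R3C1 = 8 − 3 = 5 completes the 8 across.
R2C1 = 18 − 17 = 1 completes the 18 across.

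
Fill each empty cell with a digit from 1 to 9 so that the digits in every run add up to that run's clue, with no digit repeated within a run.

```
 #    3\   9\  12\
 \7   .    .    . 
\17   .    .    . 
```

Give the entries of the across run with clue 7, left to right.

1 2 4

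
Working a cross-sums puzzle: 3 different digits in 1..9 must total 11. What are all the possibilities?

{1,2,8}; {1,3,7}; {1,4,6}; {2,3,6}; {2,4,5}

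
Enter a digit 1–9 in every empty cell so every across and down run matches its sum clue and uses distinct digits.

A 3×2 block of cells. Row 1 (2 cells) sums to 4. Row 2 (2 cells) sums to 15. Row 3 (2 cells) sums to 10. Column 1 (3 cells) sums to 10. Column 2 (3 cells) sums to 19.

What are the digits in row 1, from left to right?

1, 3

4 in 2 cells must be {1,3}.
The 4 across and the 19 down share only 3, so (1,2) = 3.
(1,1) = 4 − 3 = 1 completes the 4 across.
Nothing is forced directly, so branch on (2,1), whose candidates are 6 or 7. If (2,1) = 7: then (2,2) would have to be in {8} for the 15 across but in {7,9} for the 19 down — contradiction. So (2,1) = 6.
(2,2) = 15 − 6 = 9 completes the 15 across.
(3,1) = 10 − 7 = 3 completes the 10 down.
(3,2) = 10 − 3 = 7 completes the 10 across.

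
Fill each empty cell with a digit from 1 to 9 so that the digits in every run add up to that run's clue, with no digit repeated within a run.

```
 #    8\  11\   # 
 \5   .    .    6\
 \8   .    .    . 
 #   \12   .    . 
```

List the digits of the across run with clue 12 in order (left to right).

8, 4

Nothing is forced directly, so branch on R3C3, whose candidates are 4 or 5. If R3C3 = 5: that forces R2C3 = 1, R3C2 = 7, R2C2 = 3, R1C2 = 1, after which R2C1 would have to be in {4} for the 8 across but in {1,2,3,5,6,7} for the 8 down — contradiction. So R3C3 = 4.
R2C3 = 6 − 4 = 2 completes the 6 down.
R3C2 = 12 − 4 = 8 completes the 12 across.
R2C2 = 1: the only remaining digit allowed by both the 8 across and the 11 down.
R1C2 = 11 − 9 = 2 completes the 11 down.
R2C1 = 8 − 3 = 5 completes the 8 across.
R1C1 = 5 − 2 = 3 completes the 5 across.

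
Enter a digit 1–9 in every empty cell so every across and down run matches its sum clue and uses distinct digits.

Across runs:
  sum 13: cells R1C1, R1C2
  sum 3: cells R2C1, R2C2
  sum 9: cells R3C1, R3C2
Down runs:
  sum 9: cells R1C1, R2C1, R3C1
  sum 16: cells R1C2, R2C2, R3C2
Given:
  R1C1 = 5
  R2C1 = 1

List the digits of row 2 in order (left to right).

1, 2

3 in 2 cells must be {1,2}.
R1C2 = 13 − 5 = 8 completes the 13 across.
R2C2 = 3 − 1 = 2 completes the 3 across.
R3C1 = 9 − 6 = 3 completes the 9 down.
R3C2 = 9 − 3 = 6 completes the 9 across.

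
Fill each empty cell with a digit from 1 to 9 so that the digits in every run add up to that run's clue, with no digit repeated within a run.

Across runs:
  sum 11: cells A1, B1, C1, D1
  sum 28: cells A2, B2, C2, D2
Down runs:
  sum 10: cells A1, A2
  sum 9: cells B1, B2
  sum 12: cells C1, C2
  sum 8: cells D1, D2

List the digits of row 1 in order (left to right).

2 5 3 1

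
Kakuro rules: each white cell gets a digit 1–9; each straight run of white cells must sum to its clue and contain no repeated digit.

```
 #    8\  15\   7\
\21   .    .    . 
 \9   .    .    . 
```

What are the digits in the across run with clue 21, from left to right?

7 9 5

The 9 across and the 15 down share only 6, so R2C2 = 6.
R1C2 = 15 − 6 = 9 completes the 15 down.
Nothing is forced directly, so branch on R1C1, whose candidates are 5 or 7. If R1C1 = 5: then R1C3 would have to be in {7} for the 21 across but in {1,2,3,4,5,6} for the 7 down — contradiction. So R1C1 = 7.
R1C3 = 21 − 16 = 5 completes the 21 across.
R2C1 = 8 − 7 = 1 completes the 8 down.
R2C3 = 9 − 7 = 2 completes the 9 across.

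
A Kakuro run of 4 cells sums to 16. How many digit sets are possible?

8

4 distinct digits from 1–9 sum between 10 and 30.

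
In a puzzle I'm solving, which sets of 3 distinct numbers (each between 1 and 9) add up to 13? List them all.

3 distinct digits from 1–9 sum between 6 and 24.

{1,3,9}; {1,4,8}; {1,5,7}; {2,3,8}; {2,4,7}; {2,5,6}; {3,4,6}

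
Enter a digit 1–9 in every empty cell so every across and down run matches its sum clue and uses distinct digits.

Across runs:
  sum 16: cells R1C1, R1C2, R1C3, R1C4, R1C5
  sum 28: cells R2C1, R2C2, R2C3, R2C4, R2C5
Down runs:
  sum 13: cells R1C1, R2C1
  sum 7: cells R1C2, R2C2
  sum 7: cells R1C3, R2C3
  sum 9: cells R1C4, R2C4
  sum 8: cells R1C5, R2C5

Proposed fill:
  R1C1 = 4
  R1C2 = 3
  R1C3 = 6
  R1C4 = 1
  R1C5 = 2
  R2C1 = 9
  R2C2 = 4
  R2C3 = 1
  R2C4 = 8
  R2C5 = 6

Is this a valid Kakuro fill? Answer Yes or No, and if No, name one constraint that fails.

Yes

Across: 4+3+6+1+2=16; 9+4+1+8+6=28. Down: 4+9=13; 3+4=7; 6+1=7; 1+8=9; 2+6=8. No digit repeats within any run.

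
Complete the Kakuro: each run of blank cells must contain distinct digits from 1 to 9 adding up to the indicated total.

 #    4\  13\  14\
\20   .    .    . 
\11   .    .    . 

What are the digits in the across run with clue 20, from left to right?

4 in 2 cells must be {1,3}.
The 20 across and the 4 down share only 3, so R1C1 = 3.
R2C1 = 4 − 3 = 1 completes the 4 down.
Nothing is forced directly, so branch on R2C3, whose candidates are 6 or 8. If R2C3 = 8: then R1C3 would have to be in {8,9} for the 20 across but in {6} for the 14 down — contradiction. So R2C3 = 6.
R1C3 = 14 − 6 = 8 completes the 14 down.
R2C2 = 11 − 7 = 4 completes the 11 across.
R1C2 = 20 − 11 = 9 completes the 20 across.

3, 9, 8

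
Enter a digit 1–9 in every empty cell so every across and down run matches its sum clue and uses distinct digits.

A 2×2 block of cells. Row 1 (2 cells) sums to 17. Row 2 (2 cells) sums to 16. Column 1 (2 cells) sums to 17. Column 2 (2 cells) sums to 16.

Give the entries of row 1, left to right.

17 in 2 cells must be {8,9}; 16 in 2 cells must be {7,9}.
The 17 across and the 16 down share only 9, so (1,2) = 9.
The 16 across and the 17 down share only 9, so (2,1) = 9.
(2,2) = 16 − 9 = 7 completes the 16 across.
(1,1) = 17 − 9 = 8 completes the 17 across.

8, 9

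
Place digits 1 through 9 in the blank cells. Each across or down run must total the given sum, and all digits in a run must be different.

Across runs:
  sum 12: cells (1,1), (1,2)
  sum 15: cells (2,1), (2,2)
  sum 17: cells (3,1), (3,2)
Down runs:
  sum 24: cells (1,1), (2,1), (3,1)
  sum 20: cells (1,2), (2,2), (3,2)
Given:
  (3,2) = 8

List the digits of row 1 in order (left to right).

7 5

17 in 2 cells must be {8,9}; 24 in 3 cells must be {7,8,9}.
(3,1) = 17 − 8 = 9 completes the 17 across.
Nothing is forced directly, so branch on (1,1), whose candidates are 7 or 8. If (1,1) = 8: then (1,2) would have to be in {4} for the 12 across but in {3,5,7,9} for the 20 down — contradiction. So (1,1) = 7.
(1,2) = 12 − 7 = 5 completes the 12 across.
(2,1) = 24 − 16 = 8 completes the 24 down.
(2,2) = 15 − 8 = 7 completes the 15 across.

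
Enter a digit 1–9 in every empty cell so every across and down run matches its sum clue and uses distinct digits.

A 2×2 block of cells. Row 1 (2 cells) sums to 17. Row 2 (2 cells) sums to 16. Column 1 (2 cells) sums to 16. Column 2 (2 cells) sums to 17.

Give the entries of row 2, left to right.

17 in 2 cells must be {8,9}; 16 in 2 cells must be {7,9}.
The 17 across and the 16 down share only 9, so (1,1) = 9.
(1,2) = 17 − 9 = 8 completes the 17 across.
(2,1) = 16 − 9 = 7 completes the 16 down.
(2,2) = 16 − 7 = 9 completes the 16 across.

7 9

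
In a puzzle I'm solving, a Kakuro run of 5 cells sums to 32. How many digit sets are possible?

3

5 distinct digits from 1–9 sum between 15 and 35.
Enumerating: {2,6,7,8,9}, {3,5,7,8,9}, {4,5,6,8,9}.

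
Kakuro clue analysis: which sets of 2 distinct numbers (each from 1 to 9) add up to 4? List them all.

{1,3}

2 distinct digits from 1–9 sum between 3 and 17.
Only one set works: {1,3}.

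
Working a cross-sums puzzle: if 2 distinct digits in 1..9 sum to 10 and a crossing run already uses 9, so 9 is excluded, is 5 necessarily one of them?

No

Counterexample: {2,8} sums to 10 under that restriction without using 5.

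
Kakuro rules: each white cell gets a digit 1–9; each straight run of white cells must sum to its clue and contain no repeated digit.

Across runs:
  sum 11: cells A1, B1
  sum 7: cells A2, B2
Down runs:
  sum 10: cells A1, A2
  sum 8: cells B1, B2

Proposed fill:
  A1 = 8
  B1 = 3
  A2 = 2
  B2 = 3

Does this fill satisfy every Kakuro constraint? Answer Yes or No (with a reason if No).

No — the across run A2–B2 sums to 5, not 7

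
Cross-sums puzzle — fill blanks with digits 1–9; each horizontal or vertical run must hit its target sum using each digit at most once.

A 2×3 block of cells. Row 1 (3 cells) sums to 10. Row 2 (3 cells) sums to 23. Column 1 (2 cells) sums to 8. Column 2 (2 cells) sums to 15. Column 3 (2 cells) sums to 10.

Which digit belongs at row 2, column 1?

6

23 in 3 cells must be {6,8,9}.
The 23 across and the 8 down share only 6, so (2,1) = 6.
(1,1) = 8 − 6 = 2 completes the 8 down.
Given what's placed, (1,2) must be 7 to fit the 10 across and 15 down.
(1,3) = 10 − 9 = 1 completes the 10 across.
(2,2) = 15 − 7 = 8 completes the 15 down.
(2,3) = 23 − 14 = 9 completes the 23 across.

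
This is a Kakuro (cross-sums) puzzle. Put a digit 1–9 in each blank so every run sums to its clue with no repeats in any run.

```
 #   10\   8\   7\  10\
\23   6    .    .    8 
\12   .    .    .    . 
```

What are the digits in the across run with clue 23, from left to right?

R2C1 = 10 − 6 = 4 completes the 10 down.
R2C4 = 10 − 8 = 2 completes the 10 down.
No cell is forced outright now. R2C2 can only be 1 or 5 (the digits allowed by both its 12 across and its 8 down). If R2C2 = 5: then R1C2 would have to be in {2,4,5,7} for the 23 across but in {3} for the 8 down — contradiction. So R2C2 = 1.
R1C2 = 8 − 1 = 7 completes the 8 down.
R1C3 = 23 − 21 = 2 completes the 23 across.
R2C3 = 12 − 7 = 5 completes the 12 across.

6, 7, 2, 8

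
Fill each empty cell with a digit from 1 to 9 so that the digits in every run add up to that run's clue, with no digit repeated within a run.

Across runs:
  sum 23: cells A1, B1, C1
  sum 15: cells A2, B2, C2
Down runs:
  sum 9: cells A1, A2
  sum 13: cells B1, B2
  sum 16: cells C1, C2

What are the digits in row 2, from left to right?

3, 5, 7

23 in 3 cells must be {6,8,9}; 16 in 2 cells must be {7,9}.
The 23 across and the 16 down share only 9, so C1 = 9.
C2 = 16 − 9 = 7 completes the 16 down.
Nothing is forced directly, so branch on B2, whose candidates are 5 or 6. If B2 = 6: then B1 would have to be in {6,8} for the 23 across but in {7} for the 13 down — contradiction. So B2 = 5.
B1 = 13 − 5 = 8 completes the 13 down.
A2 = 15 − 12 = 3 completes the 15 across.
A1 = 23 − 17 = 6 completes the 23 across.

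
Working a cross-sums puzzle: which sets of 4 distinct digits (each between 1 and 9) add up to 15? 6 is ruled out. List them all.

{1,2,3,9}; {1,2,4,8}; {1,2,5,7}; {1,3,4,7}

4 distinct digits from 1–9 sum between 10 and 30.
Dropping sets that contain 6.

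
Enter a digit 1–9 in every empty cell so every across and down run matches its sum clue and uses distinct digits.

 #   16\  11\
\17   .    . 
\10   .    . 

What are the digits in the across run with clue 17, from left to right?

9, 8

17 in 2 cells must be {8,9}; 16 in 2 cells must be {7,9}.
The 17 across and the 16 down share only 9, so R1C1 = 9.
R1C2 = 17 − 9 = 8 completes the 17 across.
R2C1 = 16 − 9 = 7 completes the 16 down.
R2C2 = 10 − 7 = 3 completes the 10 across.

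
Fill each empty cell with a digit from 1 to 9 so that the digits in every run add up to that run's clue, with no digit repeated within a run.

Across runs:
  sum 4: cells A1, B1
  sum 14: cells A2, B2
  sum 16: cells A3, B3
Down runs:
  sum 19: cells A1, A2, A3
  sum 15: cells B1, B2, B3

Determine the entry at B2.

5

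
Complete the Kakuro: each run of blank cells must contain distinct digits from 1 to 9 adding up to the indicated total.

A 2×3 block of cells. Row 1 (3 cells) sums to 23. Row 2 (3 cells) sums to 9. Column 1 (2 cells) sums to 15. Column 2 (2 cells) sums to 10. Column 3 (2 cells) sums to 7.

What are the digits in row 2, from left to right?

6 2 1

23 in 3 cells must be {6,8,9}.
The 23 across and the 7 down share only 6, so (1,3) = 6.
The 9 across and the 15 down share only 6, so (2,1) = 6.
(2,3) = 7 − 6 = 1 completes the 7 down.
(1,1) = 15 − 6 = 9 completes the 15 down.
(1,2) = 23 − 15 = 8 completes the 23 across.
(2,2) = 9 − 7 = 2 completes the 9 across.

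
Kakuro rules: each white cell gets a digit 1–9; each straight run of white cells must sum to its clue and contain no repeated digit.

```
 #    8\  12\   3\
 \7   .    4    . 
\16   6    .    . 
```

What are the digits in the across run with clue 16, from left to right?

6, 8, 2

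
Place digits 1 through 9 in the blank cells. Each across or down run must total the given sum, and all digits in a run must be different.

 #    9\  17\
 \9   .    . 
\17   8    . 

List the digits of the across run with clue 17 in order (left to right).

17 in 2 cells must be {8,9}.
R1C1 = 9 − 8 = 1 completes the 9 down.
R1C2 = 9 − 1 = 8 completes the 9 across.
R2C2 = 17 − 8 = 9 completes the 17 across.

8 9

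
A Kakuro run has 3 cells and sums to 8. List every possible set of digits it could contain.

3 distinct digits from 1–9 sum between 6 and 24.

{1,2,5}; {1,3,4}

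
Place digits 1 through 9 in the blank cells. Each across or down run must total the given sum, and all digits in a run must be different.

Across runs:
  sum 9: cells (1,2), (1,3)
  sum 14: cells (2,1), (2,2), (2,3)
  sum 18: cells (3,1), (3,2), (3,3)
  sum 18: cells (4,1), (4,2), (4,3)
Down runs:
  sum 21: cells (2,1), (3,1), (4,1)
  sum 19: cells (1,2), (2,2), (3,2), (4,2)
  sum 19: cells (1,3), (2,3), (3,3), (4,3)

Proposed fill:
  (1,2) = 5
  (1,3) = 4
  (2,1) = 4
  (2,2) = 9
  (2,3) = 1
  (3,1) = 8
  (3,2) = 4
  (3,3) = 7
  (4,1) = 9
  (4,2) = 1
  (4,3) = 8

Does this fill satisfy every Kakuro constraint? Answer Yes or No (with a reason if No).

No — the across run (3,1)–(3,3) sums to 19, not 18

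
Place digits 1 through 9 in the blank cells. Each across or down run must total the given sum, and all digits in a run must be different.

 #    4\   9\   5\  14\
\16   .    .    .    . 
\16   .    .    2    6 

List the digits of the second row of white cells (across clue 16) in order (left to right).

4 in 2 cells must be {1,3}.
R1C3 = 5 − 2 = 3 completes the 5 down.
R1C4 = 14 − 6 = 8 completes the 14 down.
Given what's placed, R1C1 must be 1 to fit the 16 across and 4 down.
R1C2 = 16 − 12 = 4 completes the 16 across.
R2C1 = 4 − 1 = 3 completes the 4 down.
R2C2 = 16 − 11 = 5 completes the 16 across.

3 5 2 6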